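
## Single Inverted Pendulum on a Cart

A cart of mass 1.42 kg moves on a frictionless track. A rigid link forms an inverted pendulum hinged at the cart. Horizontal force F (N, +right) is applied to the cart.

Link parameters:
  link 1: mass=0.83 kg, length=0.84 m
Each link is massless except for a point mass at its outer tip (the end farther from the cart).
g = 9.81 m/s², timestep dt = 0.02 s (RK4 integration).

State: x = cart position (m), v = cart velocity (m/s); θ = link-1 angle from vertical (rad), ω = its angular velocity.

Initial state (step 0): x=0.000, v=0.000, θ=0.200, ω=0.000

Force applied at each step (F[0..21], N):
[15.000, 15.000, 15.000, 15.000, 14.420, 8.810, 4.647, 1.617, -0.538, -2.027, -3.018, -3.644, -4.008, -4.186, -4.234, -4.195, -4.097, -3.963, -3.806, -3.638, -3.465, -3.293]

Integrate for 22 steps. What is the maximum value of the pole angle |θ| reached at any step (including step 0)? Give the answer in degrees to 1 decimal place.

Answer: 11.5°

Derivation:
apply F[0]=+15.000 → step 1: x=0.002, v=0.185, θ=0.198, ω=-0.169
apply F[1]=+15.000 → step 2: x=0.007, v=0.370, θ=0.193, ω=-0.340
apply F[2]=+15.000 → step 3: x=0.017, v=0.557, θ=0.185, ω=-0.514
apply F[3]=+15.000 → step 4: x=0.030, v=0.745, θ=0.173, ω=-0.694
apply F[4]=+14.420 → step 5: x=0.046, v=0.928, θ=0.157, ω=-0.870
apply F[5]=+8.810 → step 6: x=0.066, v=1.035, θ=0.139, ω=-0.961
apply F[6]=+4.647 → step 7: x=0.087, v=1.086, θ=0.119, ω=-0.992
apply F[7]=+1.617 → step 8: x=0.109, v=1.098, θ=0.099, ω=-0.980
apply F[8]=-0.538 → step 9: x=0.131, v=1.081, θ=0.080, ω=-0.939
apply F[9]=-2.027 → step 10: x=0.152, v=1.045, θ=0.062, ω=-0.880
apply F[10]=-3.018 → step 11: x=0.173, v=0.997, θ=0.045, ω=-0.810
apply F[11]=-3.644 → step 12: x=0.192, v=0.941, θ=0.030, ω=-0.735
apply F[12]=-4.008 → step 13: x=0.210, v=0.882, θ=0.016, ω=-0.660
apply F[13]=-4.186 → step 14: x=0.227, v=0.822, θ=0.003, ω=-0.586
apply F[14]=-4.234 → step 15: x=0.243, v=0.763, θ=-0.008, ω=-0.516
apply F[15]=-4.195 → step 16: x=0.258, v=0.705, θ=-0.017, ω=-0.451
apply F[16]=-4.097 → step 17: x=0.271, v=0.650, θ=-0.026, ω=-0.390
apply F[17]=-3.963 → step 18: x=0.284, v=0.598, θ=-0.033, ω=-0.334
apply F[18]=-3.806 → step 19: x=0.295, v=0.548, θ=-0.039, ω=-0.284
apply F[19]=-3.638 → step 20: x=0.306, v=0.502, θ=-0.044, ω=-0.238
apply F[20]=-3.465 → step 21: x=0.315, v=0.458, θ=-0.049, ω=-0.198
apply F[21]=-3.293 → step 22: x=0.324, v=0.418, θ=-0.052, ω=-0.161
Max |angle| over trajectory = 0.200 rad = 11.5°.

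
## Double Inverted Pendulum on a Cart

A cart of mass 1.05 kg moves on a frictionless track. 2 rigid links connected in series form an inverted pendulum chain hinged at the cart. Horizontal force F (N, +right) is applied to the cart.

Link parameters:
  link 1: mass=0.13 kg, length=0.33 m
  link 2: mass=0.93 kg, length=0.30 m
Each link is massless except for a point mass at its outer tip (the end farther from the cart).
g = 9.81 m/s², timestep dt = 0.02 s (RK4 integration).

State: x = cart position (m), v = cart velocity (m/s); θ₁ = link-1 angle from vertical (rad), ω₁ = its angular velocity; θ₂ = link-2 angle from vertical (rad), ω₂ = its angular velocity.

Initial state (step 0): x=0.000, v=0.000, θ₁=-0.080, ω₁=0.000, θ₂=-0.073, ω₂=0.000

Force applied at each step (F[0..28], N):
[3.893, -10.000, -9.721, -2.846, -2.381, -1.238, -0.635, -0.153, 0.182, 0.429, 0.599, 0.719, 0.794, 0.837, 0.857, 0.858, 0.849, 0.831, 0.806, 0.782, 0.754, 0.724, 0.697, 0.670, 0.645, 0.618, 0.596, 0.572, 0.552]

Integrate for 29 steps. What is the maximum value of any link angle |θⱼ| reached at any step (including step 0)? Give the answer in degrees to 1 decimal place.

Answer: 5.0°

Derivation:
apply F[0]=+3.893 → step 1: x=0.001, v=0.090, θ₁=-0.083, ω₁=-0.352, θ₂=-0.073, ω₂=0.042
apply F[1]=-10.000 → step 2: x=0.001, v=-0.083, θ₁=-0.086, ω₁=0.055, θ₂=-0.071, ω₂=0.120
apply F[2]=-9.721 → step 3: x=-0.002, v=-0.250, θ₁=-0.081, ω₁=0.442, θ₂=-0.068, ω₂=0.206
apply F[3]=-2.846 → step 4: x=-0.008, v=-0.289, θ₁=-0.072, ω₁=0.465, θ₂=-0.063, ω₂=0.267
apply F[4]=-2.381 → step 5: x=-0.014, v=-0.321, θ₁=-0.063, ω₁=0.489, θ₂=-0.057, ω₂=0.308
apply F[5]=-1.238 → step 6: x=-0.020, v=-0.333, θ₁=-0.053, ω₁=0.474, θ₂=-0.051, ω₂=0.330
apply F[6]=-0.635 → step 7: x=-0.027, v=-0.336, θ₁=-0.044, ω₁=0.447, θ₂=-0.044, ω₂=0.337
apply F[7]=-0.153 → step 8: x=-0.034, v=-0.331, θ₁=-0.036, ω₁=0.412, θ₂=-0.037, ω₂=0.332
apply F[8]=+0.182 → step 9: x=-0.040, v=-0.321, θ₁=-0.028, ω₁=0.374, θ₂=-0.031, ω₂=0.319
apply F[9]=+0.429 → step 10: x=-0.047, v=-0.308, θ₁=-0.021, ω₁=0.335, θ₂=-0.025, ω₂=0.301
apply F[10]=+0.599 → step 11: x=-0.053, v=-0.293, θ₁=-0.014, ω₁=0.297, θ₂=-0.019, ω₂=0.279
apply F[11]=+0.719 → step 12: x=-0.058, v=-0.277, θ₁=-0.009, ω₁=0.261, θ₂=-0.014, ω₂=0.255
apply F[12]=+0.794 → step 13: x=-0.064, v=-0.261, θ₁=-0.004, ω₁=0.228, θ₂=-0.009, ω₂=0.230
apply F[13]=+0.837 → step 14: x=-0.069, v=-0.245, θ₁=0.000, ω₁=0.197, θ₂=-0.004, ω₂=0.205
apply F[14]=+0.857 → step 15: x=-0.073, v=-0.229, θ₁=0.004, ω₁=0.169, θ₂=-0.000, ω₂=0.181
apply F[15]=+0.858 → step 16: x=-0.078, v=-0.214, θ₁=0.007, ω₁=0.144, θ₂=0.003, ω₂=0.159
apply F[16]=+0.849 → step 17: x=-0.082, v=-0.199, θ₁=0.010, ω₁=0.122, θ₂=0.006, ω₂=0.138
apply F[17]=+0.831 → step 18: x=-0.086, v=-0.185, θ₁=0.012, ω₁=0.102, θ₂=0.008, ω₂=0.119
apply F[18]=+0.806 → step 19: x=-0.089, v=-0.173, θ₁=0.014, ω₁=0.085, θ₂=0.011, ω₂=0.101
apply F[19]=+0.782 → step 20: x=-0.093, v=-0.161, θ₁=0.015, ω₁=0.069, θ₂=0.013, ω₂=0.085
apply F[20]=+0.754 → step 21: x=-0.096, v=-0.149, θ₁=0.017, ω₁=0.056, θ₂=0.014, ω₂=0.071
apply F[21]=+0.724 → step 22: x=-0.099, v=-0.139, θ₁=0.018, ω₁=0.045, θ₂=0.015, ω₂=0.059
apply F[22]=+0.697 → step 23: x=-0.101, v=-0.129, θ₁=0.018, ω₁=0.035, θ₂=0.016, ω₂=0.048
apply F[23]=+0.670 → step 24: x=-0.104, v=-0.120, θ₁=0.019, ω₁=0.026, θ₂=0.017, ω₂=0.038
apply F[24]=+0.645 → step 25: x=-0.106, v=-0.112, θ₁=0.019, ω₁=0.019, θ₂=0.018, ω₂=0.029
apply F[25]=+0.618 → step 26: x=-0.108, v=-0.104, θ₁=0.020, ω₁=0.013, θ₂=0.018, ω₂=0.022
apply F[26]=+0.596 → step 27: x=-0.110, v=-0.096, θ₁=0.020, ω₁=0.007, θ₂=0.019, ω₂=0.015
apply F[27]=+0.572 → step 28: x=-0.112, v=-0.090, θ₁=0.020, ω₁=0.003, θ₂=0.019, ω₂=0.010
apply F[28]=+0.552 → step 29: x=-0.114, v=-0.083, θ₁=0.020, ω₁=-0.001, θ₂=0.019, ω₂=0.005
Max |angle| over trajectory = 0.086 rad = 5.0°.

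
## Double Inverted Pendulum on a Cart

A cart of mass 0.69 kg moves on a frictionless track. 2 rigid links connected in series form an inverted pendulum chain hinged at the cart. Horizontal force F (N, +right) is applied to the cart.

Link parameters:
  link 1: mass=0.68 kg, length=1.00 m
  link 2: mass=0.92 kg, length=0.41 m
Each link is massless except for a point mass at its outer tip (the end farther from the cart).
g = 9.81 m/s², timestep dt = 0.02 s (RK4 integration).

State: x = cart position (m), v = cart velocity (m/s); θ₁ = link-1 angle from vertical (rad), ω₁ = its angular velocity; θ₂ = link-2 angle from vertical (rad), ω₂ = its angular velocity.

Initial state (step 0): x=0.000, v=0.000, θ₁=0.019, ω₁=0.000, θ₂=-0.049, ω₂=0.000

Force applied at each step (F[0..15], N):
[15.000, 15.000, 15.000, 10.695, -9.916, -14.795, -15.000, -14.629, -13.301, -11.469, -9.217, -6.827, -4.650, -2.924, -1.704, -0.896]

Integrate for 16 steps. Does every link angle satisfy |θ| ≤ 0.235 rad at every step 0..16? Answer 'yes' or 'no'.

Answer: yes

Derivation:
apply F[0]=+15.000 → step 1: x=0.004, v=0.427, θ₁=0.015, ω₁=-0.405, θ₂=-0.050, ω₂=-0.077
apply F[1]=+15.000 → step 2: x=0.017, v=0.857, θ₁=0.003, ω₁=-0.818, θ₂=-0.052, ω₂=-0.144
apply F[2]=+15.000 → step 3: x=0.039, v=1.294, θ₁=-0.018, ω₁=-1.246, θ₂=-0.055, ω₂=-0.190
apply F[3]=+10.695 → step 4: x=0.068, v=1.615, θ₁=-0.046, ω₁=-1.567, θ₂=-0.059, ω₂=-0.212
apply F[4]=-9.916 → step 5: x=0.097, v=1.352, θ₁=-0.075, ω₁=-1.316, θ₂=-0.064, ω₂=-0.212
apply F[5]=-14.795 → step 6: x=0.120, v=0.964, θ₁=-0.097, ω₁=-0.952, θ₂=-0.068, ω₂=-0.188
apply F[6]=-15.000 → step 7: x=0.136, v=0.583, θ₁=-0.113, ω₁=-0.605, θ₂=-0.071, ω₂=-0.142
apply F[7]=-14.629 → step 8: x=0.144, v=0.223, θ₁=-0.122, ω₁=-0.285, θ₂=-0.073, ω₂=-0.081
apply F[8]=-13.301 → step 9: x=0.145, v=-0.096, θ₁=-0.125, ω₁=-0.008, θ₂=-0.074, ω₂=-0.014
apply F[9]=-11.469 → step 10: x=0.141, v=-0.364, θ₁=-0.123, ω₁=0.218, θ₂=-0.074, ω₂=0.050
apply F[10]=-9.217 → step 11: x=0.131, v=-0.571, θ₁=-0.117, ω₁=0.386, θ₂=-0.072, ω₂=0.108
apply F[11]=-6.827 → step 12: x=0.118, v=-0.715, θ₁=-0.108, ω₁=0.496, θ₂=-0.070, ω₂=0.157
apply F[12]=-4.650 → step 13: x=0.103, v=-0.803, θ₁=-0.097, ω₁=0.554, θ₂=-0.066, ω₂=0.197
apply F[13]=-2.924 → step 14: x=0.087, v=-0.846, θ₁=-0.086, ω₁=0.572, θ₂=-0.062, ω₂=0.227
apply F[14]=-1.704 → step 15: x=0.070, v=-0.860, θ₁=-0.075, ω₁=0.565, θ₂=-0.057, ω₂=0.250
apply F[15]=-0.896 → step 16: x=0.053, v=-0.856, θ₁=-0.064, ω₁=0.543, θ₂=-0.052, ω₂=0.266
Max |angle| over trajectory = 0.125 rad; bound = 0.235 → within bound.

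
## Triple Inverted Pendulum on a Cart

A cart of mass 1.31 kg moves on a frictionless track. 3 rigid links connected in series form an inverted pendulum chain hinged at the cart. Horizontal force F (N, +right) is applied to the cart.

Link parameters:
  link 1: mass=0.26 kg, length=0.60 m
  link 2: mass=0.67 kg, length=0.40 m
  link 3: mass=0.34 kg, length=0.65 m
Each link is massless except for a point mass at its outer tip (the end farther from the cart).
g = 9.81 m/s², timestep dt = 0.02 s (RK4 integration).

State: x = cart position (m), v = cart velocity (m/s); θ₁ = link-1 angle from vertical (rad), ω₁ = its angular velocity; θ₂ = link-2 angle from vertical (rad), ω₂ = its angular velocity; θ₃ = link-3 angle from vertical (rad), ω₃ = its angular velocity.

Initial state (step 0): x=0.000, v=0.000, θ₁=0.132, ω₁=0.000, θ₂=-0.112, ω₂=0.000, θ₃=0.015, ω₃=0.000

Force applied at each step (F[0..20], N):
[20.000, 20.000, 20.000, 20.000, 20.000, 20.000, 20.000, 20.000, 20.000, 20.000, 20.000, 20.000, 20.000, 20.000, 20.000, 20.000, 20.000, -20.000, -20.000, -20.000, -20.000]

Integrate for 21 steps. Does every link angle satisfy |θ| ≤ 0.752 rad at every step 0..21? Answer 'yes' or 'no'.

Answer: no

Derivation:
apply F[0]=+20.000 → step 1: x=0.003, v=0.282, θ₁=0.131, ω₁=-0.138, θ₂=-0.118, ω₂=-0.583, θ₃=0.016, ω₃=0.054
apply F[1]=+20.000 → step 2: x=0.011, v=0.565, θ₁=0.126, ω₁=-0.283, θ₂=-0.135, ω₂=-1.166, θ₃=0.017, ω₃=0.110
apply F[2]=+20.000 → step 3: x=0.025, v=0.850, θ₁=0.119, ω₁=-0.443, θ₂=-0.164, ω₂=-1.745, θ₃=0.020, ω₃=0.171
apply F[3]=+20.000 → step 4: x=0.045, v=1.139, θ₁=0.109, ω₁=-0.631, θ₂=-0.205, ω₂=-2.307, θ₃=0.024, ω₃=0.234
apply F[4]=+20.000 → step 5: x=0.071, v=1.432, θ₁=0.094, ω₁=-0.861, θ₂=-0.257, ω₂=-2.833, θ₃=0.029, ω₃=0.296
apply F[5]=+20.000 → step 6: x=0.103, v=1.729, θ₁=0.074, ω₁=-1.150, θ₂=-0.318, ω₂=-3.298, θ₃=0.036, ω₃=0.351
apply F[6]=+20.000 → step 7: x=0.140, v=2.030, θ₁=0.047, ω₁=-1.511, θ₂=-0.388, ω₂=-3.676, θ₃=0.043, ω₃=0.391
apply F[7]=+20.000 → step 8: x=0.184, v=2.334, θ₁=0.013, ω₁=-1.953, θ₂=-0.464, ω₂=-3.944, θ₃=0.051, ω₃=0.411
apply F[8]=+20.000 → step 9: x=0.234, v=2.640, θ₁=-0.032, ω₁=-2.483, θ₂=-0.545, ω₂=-4.076, θ₃=0.060, ω₃=0.404
apply F[9]=+20.000 → step 10: x=0.289, v=2.945, θ₁=-0.087, ω₁=-3.100, θ₂=-0.626, ω₂=-4.047, θ₃=0.067, ω₃=0.365
apply F[10]=+20.000 → step 11: x=0.351, v=3.246, θ₁=-0.156, ω₁=-3.803, θ₂=-0.705, ω₂=-3.824, θ₃=0.074, ω₃=0.288
apply F[11]=+20.000 → step 12: x=0.419, v=3.539, θ₁=-0.240, ω₁=-4.592, θ₂=-0.778, ω₂=-3.363, θ₃=0.078, ω₃=0.163
apply F[12]=+20.000 → step 13: x=0.493, v=3.813, θ₁=-0.340, ω₁=-5.464, θ₂=-0.838, ω₂=-2.613, θ₃=0.080, ω₃=-0.029
apply F[13]=+20.000 → step 14: x=0.572, v=4.049, θ₁=-0.459, ω₁=-6.412, θ₂=-0.880, ω₂=-1.530, θ₃=0.077, ω₃=-0.328
apply F[14]=+20.000 → step 15: x=0.654, v=4.213, θ₁=-0.597, ω₁=-7.389, θ₂=-0.897, ω₂=-0.143, θ₃=0.066, ω₃=-0.809
apply F[15]=+20.000 → step 16: x=0.739, v=4.257, θ₁=-0.753, ω₁=-8.194, θ₂=-0.886, ω₂=1.227, θ₃=0.042, ω₃=-1.552
apply F[16]=+20.000 → step 17: x=0.824, v=4.174, θ₁=-0.921, ω₁=-8.451, θ₂=-0.853, ω₂=1.792, θ₃=0.002, ω₃=-2.479
apply F[17]=-20.000 → step 18: x=0.902, v=3.670, θ₁=-1.086, ω₁=-8.029, θ₂=-0.820, ω₂=1.518, θ₃=-0.052, ω₃=-2.878
apply F[18]=-20.000 → step 19: x=0.971, v=3.215, θ₁=-1.243, ω₁=-7.673, θ₂=-0.794, ω₂=0.974, θ₃=-0.112, ω₃=-3.123
apply F[19]=-20.000 → step 20: x=1.031, v=2.795, θ₁=-1.394, ω₁=-7.459, θ₂=-0.781, ω₂=0.356, θ₃=-0.176, ω₃=-3.276
apply F[20]=-20.000 → step 21: x=1.083, v=2.393, θ₁=-1.542, ω₁=-7.374, θ₂=-0.780, ω₂=-0.304, θ₃=-0.243, ω₃=-3.380
Max |angle| over trajectory = 1.542 rad; bound = 0.752 → exceeded.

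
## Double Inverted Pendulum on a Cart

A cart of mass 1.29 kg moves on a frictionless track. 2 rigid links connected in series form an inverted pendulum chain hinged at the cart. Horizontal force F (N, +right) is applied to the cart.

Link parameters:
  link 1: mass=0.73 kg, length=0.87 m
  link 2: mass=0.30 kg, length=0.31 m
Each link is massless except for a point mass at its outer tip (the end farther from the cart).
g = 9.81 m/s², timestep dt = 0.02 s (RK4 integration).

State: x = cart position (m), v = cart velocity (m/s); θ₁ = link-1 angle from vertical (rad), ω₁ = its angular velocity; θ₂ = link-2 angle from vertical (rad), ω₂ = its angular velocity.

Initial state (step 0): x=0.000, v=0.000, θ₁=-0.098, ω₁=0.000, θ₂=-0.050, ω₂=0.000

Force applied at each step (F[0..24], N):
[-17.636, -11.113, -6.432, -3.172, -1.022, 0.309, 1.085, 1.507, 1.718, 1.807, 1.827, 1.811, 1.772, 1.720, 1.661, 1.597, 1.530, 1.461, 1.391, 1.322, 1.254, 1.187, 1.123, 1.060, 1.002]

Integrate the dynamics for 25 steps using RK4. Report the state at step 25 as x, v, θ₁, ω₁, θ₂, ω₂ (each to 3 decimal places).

apply F[0]=-17.636 → step 1: x=-0.003, v=-0.256, θ₁=-0.095, ω₁=0.267, θ₂=-0.050, ω₂=0.047
apply F[1]=-11.113 → step 2: x=-0.009, v=-0.413, θ₁=-0.088, ω₁=0.421, θ₂=-0.048, ω₂=0.088
apply F[2]=-6.432 → step 3: x=-0.018, v=-0.500, θ₁=-0.079, ω₁=0.498, θ₂=-0.046, ω₂=0.121
apply F[3]=-3.172 → step 4: x=-0.029, v=-0.538, θ₁=-0.069, ω₁=0.522, θ₂=-0.043, ω₂=0.147
apply F[4]=-1.022 → step 5: x=-0.040, v=-0.544, θ₁=-0.059, ω₁=0.512, θ₂=-0.040, ω₂=0.167
apply F[5]=+0.309 → step 6: x=-0.050, v=-0.531, θ₁=-0.049, ω₁=0.484, θ₂=-0.037, ω₂=0.180
apply F[6]=+1.085 → step 7: x=-0.061, v=-0.507, θ₁=-0.040, ω₁=0.446, θ₂=-0.033, ω₂=0.188
apply F[7]=+1.507 → step 8: x=-0.071, v=-0.478, θ₁=-0.031, ω₁=0.405, θ₂=-0.029, ω₂=0.191
apply F[8]=+1.718 → step 9: x=-0.080, v=-0.448, θ₁=-0.023, ω₁=0.363, θ₂=-0.025, ω₂=0.191
apply F[9]=+1.807 → step 10: x=-0.088, v=-0.416, θ₁=-0.016, ω₁=0.323, θ₂=-0.022, ω₂=0.188
apply F[10]=+1.827 → step 11: x=-0.096, v=-0.386, θ₁=-0.010, ω₁=0.286, θ₂=-0.018, ω₂=0.182
apply F[11]=+1.811 → step 12: x=-0.104, v=-0.357, θ₁=-0.005, ω₁=0.252, θ₂=-0.014, ω₂=0.175
apply F[12]=+1.772 → step 13: x=-0.111, v=-0.329, θ₁=-0.000, ω₁=0.220, θ₂=-0.011, ω₂=0.166
apply F[13]=+1.720 → step 14: x=-0.117, v=-0.303, θ₁=0.004, ω₁=0.191, θ₂=-0.008, ω₂=0.156
apply F[14]=+1.661 → step 15: x=-0.123, v=-0.278, θ₁=0.007, ω₁=0.165, θ₂=-0.005, ω₂=0.146
apply F[15]=+1.597 → step 16: x=-0.128, v=-0.254, θ₁=0.010, ω₁=0.141, θ₂=-0.002, ω₂=0.135
apply F[16]=+1.530 → step 17: x=-0.133, v=-0.232, θ₁=0.013, ω₁=0.120, θ₂=0.001, ω₂=0.124
apply F[17]=+1.461 → step 18: x=-0.137, v=-0.212, θ₁=0.015, ω₁=0.100, θ₂=0.003, ω₂=0.113
apply F[18]=+1.391 → step 19: x=-0.142, v=-0.193, θ₁=0.017, ω₁=0.083, θ₂=0.005, ω₂=0.102
apply F[19]=+1.322 → step 20: x=-0.145, v=-0.175, θ₁=0.019, ω₁=0.068, θ₂=0.007, ω₂=0.092
apply F[20]=+1.254 → step 21: x=-0.149, v=-0.159, θ₁=0.020, ω₁=0.055, θ₂=0.009, ω₂=0.082
apply F[21]=+1.187 → step 22: x=-0.152, v=-0.144, θ₁=0.021, ω₁=0.043, θ₂=0.010, ω₂=0.072
apply F[22]=+1.123 → step 23: x=-0.154, v=-0.130, θ₁=0.022, ω₁=0.032, θ₂=0.012, ω₂=0.063
apply F[23]=+1.060 → step 24: x=-0.157, v=-0.117, θ₁=0.022, ω₁=0.023, θ₂=0.013, ω₂=0.055
apply F[24]=+1.002 → step 25: x=-0.159, v=-0.104, θ₁=0.022, ω₁=0.015, θ₂=0.014, ω₂=0.047

Answer: x=-0.159, v=-0.104, θ₁=0.022, ω₁=0.015, θ₂=0.014, ω₂=0.047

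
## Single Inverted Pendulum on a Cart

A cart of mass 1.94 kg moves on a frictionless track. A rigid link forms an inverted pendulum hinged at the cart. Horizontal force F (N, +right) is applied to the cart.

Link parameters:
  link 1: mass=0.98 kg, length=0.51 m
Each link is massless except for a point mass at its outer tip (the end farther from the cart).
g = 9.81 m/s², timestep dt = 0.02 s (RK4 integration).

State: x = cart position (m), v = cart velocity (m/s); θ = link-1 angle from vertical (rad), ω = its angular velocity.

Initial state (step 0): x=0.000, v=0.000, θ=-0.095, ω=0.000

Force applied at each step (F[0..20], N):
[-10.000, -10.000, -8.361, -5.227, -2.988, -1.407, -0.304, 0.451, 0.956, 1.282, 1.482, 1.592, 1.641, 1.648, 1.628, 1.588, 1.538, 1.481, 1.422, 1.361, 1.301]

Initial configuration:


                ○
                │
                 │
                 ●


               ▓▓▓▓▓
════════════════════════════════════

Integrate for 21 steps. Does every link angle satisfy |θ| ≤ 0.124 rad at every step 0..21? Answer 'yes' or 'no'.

Answer: yes

Derivation:
apply F[0]=-10.000 → step 1: x=-0.001, v=-0.093, θ=-0.094, ω=0.146
apply F[1]=-10.000 → step 2: x=-0.004, v=-0.187, θ=-0.089, ω=0.294
apply F[2]=-8.361 → step 3: x=-0.008, v=-0.265, θ=-0.082, ω=0.412
apply F[3]=-5.227 → step 4: x=-0.014, v=-0.311, θ=-0.073, ω=0.472
apply F[4]=-2.988 → step 5: x=-0.020, v=-0.335, θ=-0.064, ω=0.493
apply F[5]=-1.407 → step 6: x=-0.027, v=-0.344, θ=-0.054, ω=0.488
apply F[6]=-0.304 → step 7: x=-0.034, v=-0.342, θ=-0.044, ω=0.466
apply F[7]=+0.451 → step 8: x=-0.041, v=-0.333, θ=-0.035, ω=0.434
apply F[8]=+0.956 → step 9: x=-0.047, v=-0.320, θ=-0.027, ω=0.396
apply F[9]=+1.282 → step 10: x=-0.054, v=-0.305, θ=-0.019, ω=0.357
apply F[10]=+1.482 → step 11: x=-0.060, v=-0.288, θ=-0.013, ω=0.318
apply F[11]=+1.592 → step 12: x=-0.065, v=-0.271, θ=-0.007, ω=0.280
apply F[12]=+1.641 → step 13: x=-0.070, v=-0.253, θ=-0.002, ω=0.245
apply F[13]=+1.648 → step 14: x=-0.075, v=-0.236, θ=0.003, ω=0.212
apply F[14]=+1.628 → step 15: x=-0.080, v=-0.220, θ=0.007, ω=0.182
apply F[15]=+1.588 → step 16: x=-0.084, v=-0.205, θ=0.010, ω=0.155
apply F[16]=+1.538 → step 17: x=-0.088, v=-0.190, θ=0.013, ω=0.130
apply F[17]=+1.481 → step 18: x=-0.092, v=-0.176, θ=0.016, ω=0.109
apply F[18]=+1.422 → step 19: x=-0.095, v=-0.163, θ=0.018, ω=0.090
apply F[19]=+1.361 → step 20: x=-0.098, v=-0.151, θ=0.019, ω=0.073
apply F[20]=+1.301 → step 21: x=-0.101, v=-0.139, θ=0.020, ω=0.058
Max |angle| over trajectory = 0.095 rad; bound = 0.124 → within bound.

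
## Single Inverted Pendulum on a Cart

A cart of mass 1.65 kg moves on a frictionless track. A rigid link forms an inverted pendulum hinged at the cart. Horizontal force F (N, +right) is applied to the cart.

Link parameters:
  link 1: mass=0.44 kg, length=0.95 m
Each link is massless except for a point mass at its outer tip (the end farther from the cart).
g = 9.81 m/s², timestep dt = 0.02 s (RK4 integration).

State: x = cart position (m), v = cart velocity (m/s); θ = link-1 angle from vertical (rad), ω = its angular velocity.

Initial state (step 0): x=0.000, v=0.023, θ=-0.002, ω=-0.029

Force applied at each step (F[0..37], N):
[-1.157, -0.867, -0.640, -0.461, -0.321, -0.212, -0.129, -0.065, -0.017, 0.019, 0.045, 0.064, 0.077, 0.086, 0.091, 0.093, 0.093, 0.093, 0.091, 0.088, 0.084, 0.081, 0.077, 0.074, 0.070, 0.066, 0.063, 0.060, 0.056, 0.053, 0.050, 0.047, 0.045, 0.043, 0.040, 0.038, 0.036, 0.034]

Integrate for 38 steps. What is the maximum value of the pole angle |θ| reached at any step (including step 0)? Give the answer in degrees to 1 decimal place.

Answer: 0.2°

Derivation:
apply F[0]=-1.157 → step 1: x=0.000, v=0.009, θ=-0.002, ω=-0.015
apply F[1]=-0.867 → step 2: x=0.000, v=-0.001, θ=-0.003, ω=-0.004
apply F[2]=-0.640 → step 3: x=0.000, v=-0.009, θ=-0.003, ω=0.003
apply F[3]=-0.461 → step 4: x=0.000, v=-0.014, θ=-0.003, ω=0.008
apply F[4]=-0.321 → step 5: x=-0.000, v=-0.018, θ=-0.002, ω=0.012
apply F[5]=-0.212 → step 6: x=-0.001, v=-0.021, θ=-0.002, ω=0.014
apply F[6]=-0.129 → step 7: x=-0.001, v=-0.022, θ=-0.002, ω=0.015
apply F[7]=-0.065 → step 8: x=-0.002, v=-0.023, θ=-0.001, ω=0.015
apply F[8]=-0.017 → step 9: x=-0.002, v=-0.023, θ=-0.001, ω=0.015
apply F[9]=+0.019 → step 10: x=-0.002, v=-0.023, θ=-0.001, ω=0.015
apply F[10]=+0.045 → step 11: x=-0.003, v=-0.022, θ=-0.001, ω=0.014
apply F[11]=+0.064 → step 12: x=-0.003, v=-0.021, θ=-0.000, ω=0.013
apply F[12]=+0.077 → step 13: x=-0.004, v=-0.020, θ=-0.000, ω=0.012
apply F[13]=+0.086 → step 14: x=-0.004, v=-0.019, θ=0.000, ω=0.011
apply F[14]=+0.091 → step 15: x=-0.004, v=-0.018, θ=0.000, ω=0.010
apply F[15]=+0.093 → step 16: x=-0.005, v=-0.017, θ=0.001, ω=0.009
apply F[16]=+0.093 → step 17: x=-0.005, v=-0.016, θ=0.001, ω=0.008
apply F[17]=+0.093 → step 18: x=-0.005, v=-0.015, θ=0.001, ω=0.007
apply F[18]=+0.091 → step 19: x=-0.006, v=-0.014, θ=0.001, ω=0.006
apply F[19]=+0.088 → step 20: x=-0.006, v=-0.013, θ=0.001, ω=0.005
apply F[20]=+0.084 → step 21: x=-0.006, v=-0.012, θ=0.001, ω=0.004
apply F[21]=+0.081 → step 22: x=-0.007, v=-0.011, θ=0.001, ω=0.003
apply F[22]=+0.077 → step 23: x=-0.007, v=-0.010, θ=0.001, ω=0.003
apply F[23]=+0.074 → step 24: x=-0.007, v=-0.009, θ=0.001, ω=0.002
apply F[24]=+0.070 → step 25: x=-0.007, v=-0.008, θ=0.001, ω=0.002
apply F[25]=+0.066 → step 26: x=-0.007, v=-0.008, θ=0.001, ω=0.001
apply F[26]=+0.063 → step 27: x=-0.007, v=-0.007, θ=0.001, ω=0.001
apply F[27]=+0.060 → step 28: x=-0.008, v=-0.006, θ=0.001, ω=0.000
apply F[28]=+0.056 → step 29: x=-0.008, v=-0.006, θ=0.001, ω=0.000
apply F[29]=+0.053 → step 30: x=-0.008, v=-0.005, θ=0.001, ω=-0.000
apply F[30]=+0.050 → step 31: x=-0.008, v=-0.005, θ=0.001, ω=-0.000
apply F[31]=+0.047 → step 32: x=-0.008, v=-0.004, θ=0.001, ω=-0.001
apply F[32]=+0.045 → step 33: x=-0.008, v=-0.004, θ=0.001, ω=-0.001
apply F[33]=+0.043 → step 34: x=-0.008, v=-0.003, θ=0.001, ω=-0.001
apply F[34]=+0.040 → step 35: x=-0.008, v=-0.003, θ=0.001, ω=-0.001
apply F[35]=+0.038 → step 36: x=-0.008, v=-0.002, θ=0.001, ω=-0.001
apply F[36]=+0.036 → step 37: x=-0.008, v=-0.002, θ=0.001, ω=-0.001
apply F[37]=+0.034 → step 38: x=-0.008, v=-0.002, θ=0.001, ω=-0.001
Max |angle| over trajectory = 0.003 rad = 0.2°.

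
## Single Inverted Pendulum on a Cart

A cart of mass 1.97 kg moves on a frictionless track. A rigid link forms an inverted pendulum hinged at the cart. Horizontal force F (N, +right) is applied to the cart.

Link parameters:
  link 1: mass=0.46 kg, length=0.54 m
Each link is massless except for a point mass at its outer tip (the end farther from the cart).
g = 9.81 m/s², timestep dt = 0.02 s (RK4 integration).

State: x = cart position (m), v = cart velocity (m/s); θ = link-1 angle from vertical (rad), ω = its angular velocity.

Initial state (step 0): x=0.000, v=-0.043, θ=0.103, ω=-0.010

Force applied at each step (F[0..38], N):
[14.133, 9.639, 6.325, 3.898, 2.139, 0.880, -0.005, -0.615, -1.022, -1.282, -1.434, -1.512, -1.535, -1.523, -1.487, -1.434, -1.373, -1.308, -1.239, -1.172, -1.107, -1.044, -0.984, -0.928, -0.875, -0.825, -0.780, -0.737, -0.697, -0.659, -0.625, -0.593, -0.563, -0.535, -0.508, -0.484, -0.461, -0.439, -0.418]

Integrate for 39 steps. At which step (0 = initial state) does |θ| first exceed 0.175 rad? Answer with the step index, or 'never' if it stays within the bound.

apply F[0]=+14.133 → step 1: x=0.001, v=0.096, θ=0.101, ω=-0.228
apply F[1]=+9.639 → step 2: x=0.003, v=0.189, θ=0.095, ω=-0.364
apply F[2]=+6.325 → step 3: x=0.008, v=0.249, θ=0.087, ω=-0.442
apply F[3]=+3.898 → step 4: x=0.013, v=0.285, θ=0.077, ω=-0.478
apply F[4]=+2.139 → step 5: x=0.019, v=0.303, θ=0.068, ω=-0.486
apply F[5]=+0.880 → step 6: x=0.025, v=0.309, θ=0.058, ω=-0.474
apply F[6]=-0.005 → step 7: x=0.031, v=0.307, θ=0.049, ω=-0.450
apply F[7]=-0.615 → step 8: x=0.037, v=0.298, θ=0.040, ω=-0.419
apply F[8]=-1.022 → step 9: x=0.043, v=0.286, θ=0.032, ω=-0.384
apply F[9]=-1.282 → step 10: x=0.049, v=0.272, θ=0.025, ω=-0.347
apply F[10]=-1.434 → step 11: x=0.054, v=0.256, θ=0.018, ω=-0.310
apply F[11]=-1.512 → step 12: x=0.059, v=0.240, θ=0.013, ω=-0.275
apply F[12]=-1.535 → step 13: x=0.064, v=0.224, θ=0.007, ω=-0.241
apply F[13]=-1.523 → step 14: x=0.068, v=0.209, θ=0.003, ω=-0.211
apply F[14]=-1.487 → step 15: x=0.072, v=0.194, θ=-0.001, ω=-0.182
apply F[15]=-1.434 → step 16: x=0.076, v=0.179, θ=-0.004, ω=-0.156
apply F[16]=-1.373 → step 17: x=0.079, v=0.165, θ=-0.007, ω=-0.133
apply F[17]=-1.308 → step 18: x=0.082, v=0.153, θ=-0.010, ω=-0.113
apply F[18]=-1.239 → step 19: x=0.085, v=0.140, θ=-0.012, ω=-0.094
apply F[19]=-1.172 → step 20: x=0.088, v=0.129, θ=-0.014, ω=-0.078
apply F[20]=-1.107 → step 21: x=0.090, v=0.119, θ=-0.015, ω=-0.063
apply F[21]=-1.044 → step 22: x=0.093, v=0.109, θ=-0.016, ω=-0.051
apply F[22]=-0.984 → step 23: x=0.095, v=0.099, θ=-0.017, ω=-0.040
apply F[23]=-0.928 → step 24: x=0.097, v=0.091, θ=-0.018, ω=-0.030
apply F[24]=-0.875 → step 25: x=0.098, v=0.083, θ=-0.018, ω=-0.022
apply F[25]=-0.825 → step 26: x=0.100, v=0.075, θ=-0.019, ω=-0.014
apply F[26]=-0.780 → step 27: x=0.101, v=0.068, θ=-0.019, ω=-0.008
apply F[27]=-0.737 → step 28: x=0.103, v=0.062, θ=-0.019, ω=-0.003
apply F[28]=-0.697 → step 29: x=0.104, v=0.055, θ=-0.019, ω=0.002
apply F[29]=-0.659 → step 30: x=0.105, v=0.050, θ=-0.019, ω=0.006
apply F[30]=-0.625 → step 31: x=0.106, v=0.044, θ=-0.019, ω=0.009
apply F[31]=-0.593 → step 32: x=0.107, v=0.039, θ=-0.018, ω=0.012
apply F[32]=-0.563 → step 33: x=0.107, v=0.034, θ=-0.018, ω=0.014
apply F[33]=-0.535 → step 34: x=0.108, v=0.029, θ=-0.018, ω=0.016
apply F[34]=-0.508 → step 35: x=0.109, v=0.025, θ=-0.018, ω=0.018
apply F[35]=-0.484 → step 36: x=0.109, v=0.021, θ=-0.017, ω=0.019
apply F[36]=-0.461 → step 37: x=0.109, v=0.017, θ=-0.017, ω=0.020
apply F[37]=-0.439 → step 38: x=0.110, v=0.013, θ=-0.016, ω=0.021
apply F[38]=-0.418 → step 39: x=0.110, v=0.010, θ=-0.016, ω=0.022
max |θ| = 0.103 ≤ 0.175 over all 40 states.

Answer: never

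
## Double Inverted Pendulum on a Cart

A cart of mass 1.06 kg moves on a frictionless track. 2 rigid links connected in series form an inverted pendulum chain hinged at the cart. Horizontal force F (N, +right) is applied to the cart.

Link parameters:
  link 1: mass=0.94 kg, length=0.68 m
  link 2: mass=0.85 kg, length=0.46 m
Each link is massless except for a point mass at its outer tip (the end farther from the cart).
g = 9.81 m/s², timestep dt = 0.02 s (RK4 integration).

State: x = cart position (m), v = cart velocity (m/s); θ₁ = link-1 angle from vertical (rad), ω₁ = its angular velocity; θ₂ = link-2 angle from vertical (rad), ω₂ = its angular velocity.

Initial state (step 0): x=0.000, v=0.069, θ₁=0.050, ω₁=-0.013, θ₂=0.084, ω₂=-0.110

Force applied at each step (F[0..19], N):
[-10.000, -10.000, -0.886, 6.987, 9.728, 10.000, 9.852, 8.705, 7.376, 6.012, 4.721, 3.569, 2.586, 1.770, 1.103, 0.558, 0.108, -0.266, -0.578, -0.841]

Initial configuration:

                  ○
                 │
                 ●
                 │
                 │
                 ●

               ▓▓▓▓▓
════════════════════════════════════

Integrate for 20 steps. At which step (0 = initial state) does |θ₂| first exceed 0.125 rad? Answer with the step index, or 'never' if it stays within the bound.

apply F[0]=-10.000 → step 1: x=-0.001, v=-0.136, θ₁=0.053, ω₁=0.294, θ₂=0.082, ω₂=-0.085
apply F[1]=-10.000 → step 2: x=-0.005, v=-0.342, θ₁=0.062, ω₁=0.607, θ₂=0.081, ω₂=-0.067
apply F[2]=-0.886 → step 3: x=-0.013, v=-0.380, θ₁=0.075, ω₁=0.680, θ₂=0.079, ω₂=-0.058
apply F[3]=+6.987 → step 4: x=-0.019, v=-0.275, θ₁=0.087, ω₁=0.551, θ₂=0.078, ω₂=-0.060
apply F[4]=+9.728 → step 5: x=-0.023, v=-0.124, θ₁=0.096, ω₁=0.359, θ₂=0.077, ω₂=-0.072
apply F[5]=+10.000 → step 6: x=-0.024, v=0.030, θ₁=0.101, ω₁=0.169, θ₂=0.075, ω₂=-0.092
apply F[6]=+9.852 → step 7: x=-0.022, v=0.180, θ₁=0.103, ω₁=-0.013, θ₂=0.073, ω₂=-0.116
apply F[7]=+8.705 → step 8: x=-0.017, v=0.308, θ₁=0.101, ω₁=-0.163, θ₂=0.071, ω₂=-0.142
apply F[8]=+7.376 → step 9: x=-0.010, v=0.413, θ₁=0.097, ω₁=-0.280, θ₂=0.067, ω₂=-0.168
apply F[9]=+6.012 → step 10: x=-0.001, v=0.495, θ₁=0.090, ω₁=-0.365, θ₂=0.064, ω₂=-0.191
apply F[10]=+4.721 → step 11: x=0.010, v=0.555, θ₁=0.082, ω₁=-0.422, θ₂=0.060, ω₂=-0.211
apply F[11]=+3.569 → step 12: x=0.021, v=0.597, θ₁=0.074, ω₁=-0.455, θ₂=0.055, ω₂=-0.228
apply F[12]=+2.586 → step 13: x=0.033, v=0.623, θ₁=0.064, ω₁=-0.469, θ₂=0.051, ω₂=-0.241
apply F[13]=+1.770 → step 14: x=0.046, v=0.637, θ₁=0.055, ω₁=-0.469, θ₂=0.046, ω₂=-0.250
apply F[14]=+1.103 → step 15: x=0.059, v=0.641, θ₁=0.046, ω₁=-0.459, θ₂=0.041, ω₂=-0.255
apply F[15]=+0.558 → step 16: x=0.072, v=0.638, θ₁=0.037, ω₁=-0.442, θ₂=0.036, ω₂=-0.258
apply F[16]=+0.108 → step 17: x=0.084, v=0.630, θ₁=0.028, ω₁=-0.421, θ₂=0.030, ω₂=-0.257
apply F[17]=-0.266 → step 18: x=0.097, v=0.617, θ₁=0.020, ω₁=-0.396, θ₂=0.025, ω₂=-0.254
apply F[18]=-0.578 → step 19: x=0.109, v=0.601, θ₁=0.012, ω₁=-0.369, θ₂=0.020, ω₂=-0.249
apply F[19]=-0.841 → step 20: x=0.121, v=0.582, θ₁=0.005, ω₁=-0.341, θ₂=0.015, ω₂=-0.241
max |θ₂| = 0.084 ≤ 0.125 over all 21 states.

Answer: never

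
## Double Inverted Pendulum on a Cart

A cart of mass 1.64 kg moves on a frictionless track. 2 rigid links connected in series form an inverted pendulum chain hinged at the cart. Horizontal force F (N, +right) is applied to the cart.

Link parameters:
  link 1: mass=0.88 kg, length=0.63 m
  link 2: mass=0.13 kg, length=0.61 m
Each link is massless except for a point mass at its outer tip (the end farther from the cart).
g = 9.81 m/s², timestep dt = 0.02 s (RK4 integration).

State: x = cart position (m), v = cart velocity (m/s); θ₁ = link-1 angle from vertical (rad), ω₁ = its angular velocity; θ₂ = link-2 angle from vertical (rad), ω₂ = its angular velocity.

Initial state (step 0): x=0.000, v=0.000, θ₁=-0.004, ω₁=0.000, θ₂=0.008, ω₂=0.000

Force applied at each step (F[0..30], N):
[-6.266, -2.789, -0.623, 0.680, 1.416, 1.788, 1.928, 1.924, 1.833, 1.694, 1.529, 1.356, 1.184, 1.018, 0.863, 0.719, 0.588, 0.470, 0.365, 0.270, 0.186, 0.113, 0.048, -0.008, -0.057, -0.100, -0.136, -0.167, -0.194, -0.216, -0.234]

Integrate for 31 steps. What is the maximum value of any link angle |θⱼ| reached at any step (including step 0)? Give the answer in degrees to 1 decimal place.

apply F[0]=-6.266 → step 1: x=-0.001, v=-0.076, θ₁=-0.003, ω₁=0.119, θ₂=0.008, ω₂=0.004
apply F[1]=-2.789 → step 2: x=-0.003, v=-0.110, θ₁=0.000, ω₁=0.172, θ₂=0.008, ω₂=0.008
apply F[2]=-0.623 → step 3: x=-0.005, v=-0.118, θ₁=0.004, ω₁=0.184, θ₂=0.008, ω₂=0.010
apply F[3]=+0.680 → step 4: x=-0.007, v=-0.110, θ₁=0.007, ω₁=0.174, θ₂=0.009, ω₂=0.011
apply F[4]=+1.416 → step 5: x=-0.009, v=-0.094, θ₁=0.010, ω₁=0.151, θ₂=0.009, ω₂=0.011
apply F[5]=+1.788 → step 6: x=-0.011, v=-0.073, θ₁=0.013, ω₁=0.122, θ₂=0.009, ω₂=0.010
apply F[6]=+1.928 → step 7: x=-0.012, v=-0.052, θ₁=0.015, ω₁=0.093, θ₂=0.009, ω₂=0.008
apply F[7]=+1.924 → step 8: x=-0.013, v=-0.030, θ₁=0.017, ω₁=0.064, θ₂=0.009, ω₂=0.006
apply F[8]=+1.833 → step 9: x=-0.013, v=-0.010, θ₁=0.018, ω₁=0.038, θ₂=0.009, ω₂=0.003
apply F[9]=+1.694 → step 10: x=-0.013, v=0.009, θ₁=0.018, ω₁=0.014, θ₂=0.009, ω₂=-0.001
apply F[10]=+1.529 → step 11: x=-0.013, v=0.025, θ₁=0.019, ω₁=-0.005, θ₂=0.009, ω₂=-0.004
apply F[11]=+1.356 → step 12: x=-0.012, v=0.039, θ₁=0.018, ω₁=-0.022, θ₂=0.009, ω₂=-0.007
apply F[12]=+1.184 → step 13: x=-0.011, v=0.052, θ₁=0.018, ω₁=-0.035, θ₂=0.009, ω₂=-0.011
apply F[13]=+1.018 → step 14: x=-0.010, v=0.062, θ₁=0.017, ω₁=-0.046, θ₂=0.009, ω₂=-0.014
apply F[14]=+0.863 → step 15: x=-0.009, v=0.070, θ₁=0.016, ω₁=-0.054, θ₂=0.009, ω₂=-0.017
apply F[15]=+0.719 → step 16: x=-0.008, v=0.077, θ₁=0.015, ω₁=-0.060, θ₂=0.008, ω₂=-0.019
apply F[16]=+0.588 → step 17: x=-0.006, v=0.083, θ₁=0.013, ω₁=-0.064, θ₂=0.008, ω₂=-0.021
apply F[17]=+0.470 → step 18: x=-0.004, v=0.087, θ₁=0.012, ω₁=-0.066, θ₂=0.007, ω₂=-0.023
apply F[18]=+0.365 → step 19: x=-0.002, v=0.090, θ₁=0.011, ω₁=-0.068, θ₂=0.007, ω₂=-0.025
apply F[19]=+0.270 → step 20: x=-0.001, v=0.092, θ₁=0.010, ω₁=-0.067, θ₂=0.006, ω₂=-0.026
apply F[20]=+0.186 → step 21: x=0.001, v=0.093, θ₁=0.008, ω₁=-0.066, θ₂=0.006, ω₂=-0.027
apply F[21]=+0.113 → step 22: x=0.003, v=0.094, θ₁=0.007, ω₁=-0.065, θ₂=0.005, ω₂=-0.028
apply F[22]=+0.048 → step 23: x=0.005, v=0.094, θ₁=0.006, ω₁=-0.063, θ₂=0.005, ω₂=-0.029
apply F[23]=-0.008 → step 24: x=0.007, v=0.093, θ₁=0.004, ω₁=-0.060, θ₂=0.004, ω₂=-0.029
apply F[24]=-0.057 → step 25: x=0.009, v=0.092, θ₁=0.003, ω₁=-0.057, θ₂=0.004, ω₂=-0.029
apply F[25]=-0.100 → step 26: x=0.010, v=0.090, θ₁=0.002, ω₁=-0.054, θ₂=0.003, ω₂=-0.028
apply F[26]=-0.136 → step 27: x=0.012, v=0.088, θ₁=0.001, ω₁=-0.050, θ₂=0.002, ω₂=-0.028
apply F[27]=-0.167 → step 28: x=0.014, v=0.086, θ₁=0.000, ω₁=-0.047, θ₂=0.002, ω₂=-0.028
apply F[28]=-0.194 → step 29: x=0.016, v=0.084, θ₁=-0.001, ω₁=-0.043, θ₂=0.001, ω₂=-0.027
apply F[29]=-0.216 → step 30: x=0.017, v=0.081, θ₁=-0.002, ω₁=-0.040, θ₂=0.001, ω₂=-0.026
apply F[30]=-0.234 → step 31: x=0.019, v=0.079, θ₁=-0.002, ω₁=-0.037, θ₂=0.000, ω₂=-0.025
Max |angle| over trajectory = 0.019 rad = 1.1°.

Answer: 1.1°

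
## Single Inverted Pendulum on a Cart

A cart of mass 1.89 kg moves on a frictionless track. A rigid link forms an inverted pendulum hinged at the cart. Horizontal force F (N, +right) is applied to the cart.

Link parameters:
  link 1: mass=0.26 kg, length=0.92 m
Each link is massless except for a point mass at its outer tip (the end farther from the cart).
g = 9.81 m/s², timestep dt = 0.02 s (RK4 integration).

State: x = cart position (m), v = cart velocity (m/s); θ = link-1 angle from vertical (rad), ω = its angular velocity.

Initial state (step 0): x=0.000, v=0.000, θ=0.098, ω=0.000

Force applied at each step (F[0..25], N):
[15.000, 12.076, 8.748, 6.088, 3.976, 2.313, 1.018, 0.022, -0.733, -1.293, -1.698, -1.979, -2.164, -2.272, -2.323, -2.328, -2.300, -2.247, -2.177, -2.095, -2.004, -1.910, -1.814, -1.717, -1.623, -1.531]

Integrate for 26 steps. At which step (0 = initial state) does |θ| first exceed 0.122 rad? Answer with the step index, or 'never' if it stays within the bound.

Answer: never

Derivation:
apply F[0]=+15.000 → step 1: x=0.002, v=0.156, θ=0.097, ω=-0.148
apply F[1]=+12.076 → step 2: x=0.006, v=0.281, θ=0.092, ω=-0.263
apply F[2]=+8.748 → step 3: x=0.012, v=0.371, θ=0.086, ω=-0.342
apply F[3]=+6.088 → step 4: x=0.020, v=0.433, θ=0.079, ω=-0.391
apply F[4]=+3.976 → step 5: x=0.030, v=0.473, θ=0.071, ω=-0.419
apply F[5]=+2.313 → step 6: x=0.039, v=0.496, θ=0.062, ω=-0.429
apply F[6]=+1.018 → step 7: x=0.049, v=0.505, θ=0.054, ω=-0.427
apply F[7]=+0.022 → step 8: x=0.059, v=0.504, θ=0.046, ω=-0.415
apply F[8]=-0.733 → step 9: x=0.069, v=0.495, θ=0.037, ω=-0.397
apply F[9]=-1.293 → step 10: x=0.079, v=0.481, θ=0.030, ω=-0.374
apply F[10]=-1.698 → step 11: x=0.089, v=0.462, θ=0.022, ω=-0.348
apply F[11]=-1.979 → step 12: x=0.098, v=0.441, θ=0.016, ω=-0.320
apply F[12]=-2.164 → step 13: x=0.106, v=0.417, θ=0.010, ω=-0.292
apply F[13]=-2.272 → step 14: x=0.114, v=0.393, θ=0.004, ω=-0.265
apply F[14]=-2.323 → step 15: x=0.122, v=0.369, θ=-0.001, ω=-0.237
apply F[15]=-2.328 → step 16: x=0.129, v=0.344, θ=-0.005, ω=-0.211
apply F[16]=-2.300 → step 17: x=0.136, v=0.320, θ=-0.009, ω=-0.187
apply F[17]=-2.247 → step 18: x=0.142, v=0.296, θ=-0.013, ω=-0.164
apply F[18]=-2.177 → step 19: x=0.147, v=0.274, θ=-0.016, ω=-0.142
apply F[19]=-2.095 → step 20: x=0.153, v=0.252, θ=-0.019, ω=-0.122
apply F[20]=-2.004 → step 21: x=0.158, v=0.231, θ=-0.021, ω=-0.104
apply F[21]=-1.910 → step 22: x=0.162, v=0.212, θ=-0.023, ω=-0.087
apply F[22]=-1.814 → step 23: x=0.166, v=0.193, θ=-0.024, ω=-0.072
apply F[23]=-1.717 → step 24: x=0.170, v=0.176, θ=-0.026, ω=-0.059
apply F[24]=-1.623 → step 25: x=0.173, v=0.159, θ=-0.027, ω=-0.046
apply F[25]=-1.531 → step 26: x=0.176, v=0.144, θ=-0.028, ω=-0.035
max |θ| = 0.098 ≤ 0.122 over all 27 states.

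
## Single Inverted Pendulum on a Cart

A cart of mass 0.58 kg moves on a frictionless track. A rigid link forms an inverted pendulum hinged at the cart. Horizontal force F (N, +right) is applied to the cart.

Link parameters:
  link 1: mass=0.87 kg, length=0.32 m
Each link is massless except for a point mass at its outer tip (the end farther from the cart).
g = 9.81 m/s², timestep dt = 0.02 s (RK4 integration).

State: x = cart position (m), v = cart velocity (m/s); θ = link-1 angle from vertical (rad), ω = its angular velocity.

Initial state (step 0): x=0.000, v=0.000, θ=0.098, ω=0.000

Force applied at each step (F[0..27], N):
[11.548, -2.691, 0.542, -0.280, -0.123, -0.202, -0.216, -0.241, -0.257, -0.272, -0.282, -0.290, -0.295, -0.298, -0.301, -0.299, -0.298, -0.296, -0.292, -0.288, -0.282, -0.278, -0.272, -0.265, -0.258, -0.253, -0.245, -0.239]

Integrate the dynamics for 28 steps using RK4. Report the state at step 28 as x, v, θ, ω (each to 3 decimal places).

apply F[0]=+11.548 → step 1: x=0.004, v=0.366, θ=0.087, ω=-1.081
apply F[1]=-2.691 → step 2: x=0.010, v=0.252, θ=0.070, ω=-0.678
apply F[2]=+0.542 → step 3: x=0.015, v=0.253, θ=0.057, ω=-0.641
apply F[3]=-0.280 → step 4: x=0.020, v=0.228, θ=0.045, ω=-0.535
apply F[4]=-0.123 → step 5: x=0.024, v=0.213, θ=0.035, ω=-0.461
apply F[5]=-0.202 → step 6: x=0.028, v=0.197, θ=0.026, ω=-0.393
apply F[6]=-0.216 → step 7: x=0.032, v=0.183, θ=0.019, ω=-0.335
apply F[7]=-0.241 → step 8: x=0.035, v=0.170, θ=0.013, ω=-0.285
apply F[8]=-0.257 → step 9: x=0.039, v=0.158, θ=0.008, ω=-0.241
apply F[9]=-0.272 → step 10: x=0.042, v=0.147, θ=0.003, ω=-0.204
apply F[10]=-0.282 → step 11: x=0.045, v=0.137, θ=-0.001, ω=-0.171
apply F[11]=-0.290 → step 12: x=0.047, v=0.127, θ=-0.004, ω=-0.143
apply F[12]=-0.295 → step 13: x=0.050, v=0.119, θ=-0.006, ω=-0.119
apply F[13]=-0.298 → step 14: x=0.052, v=0.111, θ=-0.008, ω=-0.099
apply F[14]=-0.301 → step 15: x=0.054, v=0.103, θ=-0.010, ω=-0.080
apply F[15]=-0.299 → step 16: x=0.056, v=0.096, θ=-0.012, ω=-0.065
apply F[16]=-0.298 → step 17: x=0.058, v=0.089, θ=-0.013, ω=-0.052
apply F[17]=-0.296 → step 18: x=0.060, v=0.083, θ=-0.014, ω=-0.040
apply F[18]=-0.292 → step 19: x=0.061, v=0.077, θ=-0.014, ω=-0.031
apply F[19]=-0.288 → step 20: x=0.063, v=0.071, θ=-0.015, ω=-0.022
apply F[20]=-0.282 → step 21: x=0.064, v=0.066, θ=-0.015, ω=-0.015
apply F[21]=-0.278 → step 22: x=0.065, v=0.061, θ=-0.016, ω=-0.009
apply F[22]=-0.272 → step 23: x=0.067, v=0.056, θ=-0.016, ω=-0.004
apply F[23]=-0.265 → step 24: x=0.068, v=0.052, θ=-0.016, ω=0.001
apply F[24]=-0.258 → step 25: x=0.069, v=0.048, θ=-0.016, ω=0.004
apply F[25]=-0.253 → step 26: x=0.070, v=0.044, θ=-0.016, ω=0.007
apply F[26]=-0.245 → step 27: x=0.070, v=0.040, θ=-0.015, ω=0.010
apply F[27]=-0.239 → step 28: x=0.071, v=0.036, θ=-0.015, ω=0.012

Answer: x=0.071, v=0.036, θ=-0.015, ω=0.012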